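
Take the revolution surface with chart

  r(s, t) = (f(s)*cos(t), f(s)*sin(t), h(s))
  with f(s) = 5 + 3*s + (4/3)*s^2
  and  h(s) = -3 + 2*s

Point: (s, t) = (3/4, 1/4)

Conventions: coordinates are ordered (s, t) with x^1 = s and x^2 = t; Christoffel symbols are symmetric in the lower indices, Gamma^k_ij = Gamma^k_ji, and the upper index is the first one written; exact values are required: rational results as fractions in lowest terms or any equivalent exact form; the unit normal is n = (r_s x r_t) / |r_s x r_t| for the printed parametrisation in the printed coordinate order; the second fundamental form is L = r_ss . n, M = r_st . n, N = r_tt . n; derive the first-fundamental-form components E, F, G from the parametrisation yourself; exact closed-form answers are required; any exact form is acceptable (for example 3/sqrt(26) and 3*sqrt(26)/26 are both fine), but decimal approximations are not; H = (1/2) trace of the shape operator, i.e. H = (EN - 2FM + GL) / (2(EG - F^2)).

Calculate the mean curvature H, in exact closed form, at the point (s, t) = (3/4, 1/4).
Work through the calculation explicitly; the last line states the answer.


f = 8, f' = 5, f'' = 8/3, h' = 2, h'' = 0
E = 29, F = 0, G = 64; answer radicand W^2 = 29
unnormalised second-form numerators: l = -16/3, m = 0, n = 16; L = l/sqrt(29), and similarly M = m/sqrt(W^2), N = n/sqrt(W^2)
H = (E*n - 2*F*m + G*l) / (2*(EG - F^2)*sqrt(W^2)); E*n - 2*F*m + G*l = 368/3, EG - F^2 = 1856, so H = (23/696)/sqrt(29)

Answer: H = 23*sqrt(29)/20184


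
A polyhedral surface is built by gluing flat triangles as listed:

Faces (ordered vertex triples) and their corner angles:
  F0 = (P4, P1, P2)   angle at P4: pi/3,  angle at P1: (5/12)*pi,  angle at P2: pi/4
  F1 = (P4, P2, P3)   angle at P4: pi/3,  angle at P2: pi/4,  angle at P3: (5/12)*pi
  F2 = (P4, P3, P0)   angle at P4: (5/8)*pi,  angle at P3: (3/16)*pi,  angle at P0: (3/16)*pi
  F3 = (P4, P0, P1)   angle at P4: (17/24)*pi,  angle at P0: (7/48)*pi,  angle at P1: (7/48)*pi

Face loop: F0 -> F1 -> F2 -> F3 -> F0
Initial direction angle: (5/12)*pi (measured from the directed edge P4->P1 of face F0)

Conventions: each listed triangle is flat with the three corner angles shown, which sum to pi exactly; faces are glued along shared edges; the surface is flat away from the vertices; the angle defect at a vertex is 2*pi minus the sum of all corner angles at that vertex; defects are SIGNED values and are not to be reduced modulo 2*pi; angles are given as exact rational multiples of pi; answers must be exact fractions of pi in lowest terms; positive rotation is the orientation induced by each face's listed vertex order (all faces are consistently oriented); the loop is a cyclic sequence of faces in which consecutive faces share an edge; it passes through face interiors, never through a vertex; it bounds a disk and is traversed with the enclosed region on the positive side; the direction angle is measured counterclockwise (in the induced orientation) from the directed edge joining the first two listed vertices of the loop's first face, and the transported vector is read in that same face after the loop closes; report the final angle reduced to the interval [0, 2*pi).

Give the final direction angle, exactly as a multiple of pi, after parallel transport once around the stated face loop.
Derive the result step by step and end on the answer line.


enclosed vertex P4: corner angles sum to 2*pi, defect = 2*pi - 2*pi = 0
the final direction is the initial angle plus the enclosed defects, taken mod 2*pi in the induced orientation
final angle = (5/12)*pi + 0 = (5/12)*pi (mod 2*pi)

Answer: final direction angle = (5/12)*pi


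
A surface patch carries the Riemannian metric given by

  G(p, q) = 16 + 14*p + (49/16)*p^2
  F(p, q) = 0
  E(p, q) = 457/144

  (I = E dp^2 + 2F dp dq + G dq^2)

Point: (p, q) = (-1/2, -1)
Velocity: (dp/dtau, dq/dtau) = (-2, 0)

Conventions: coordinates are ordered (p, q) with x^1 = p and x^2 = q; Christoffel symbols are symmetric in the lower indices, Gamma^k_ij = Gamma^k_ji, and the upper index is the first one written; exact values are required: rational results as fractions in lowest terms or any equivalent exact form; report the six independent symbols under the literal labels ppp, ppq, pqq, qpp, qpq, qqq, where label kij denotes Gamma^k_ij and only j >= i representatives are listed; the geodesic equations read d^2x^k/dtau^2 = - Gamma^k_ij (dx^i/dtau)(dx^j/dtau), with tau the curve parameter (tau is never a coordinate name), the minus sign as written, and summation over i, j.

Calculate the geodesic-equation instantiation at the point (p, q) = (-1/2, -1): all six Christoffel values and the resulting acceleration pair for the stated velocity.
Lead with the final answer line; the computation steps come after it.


Answer: Gamma_ppp = 0, Gamma_ppq = 0, Gamma_pqq = -1575/914, Gamma_qpp = 0, Gamma_qpq = 14/25, Gamma_qqq = 0; accelerations (d^2p/dtau^2, d^2q/dtau^2) = (0, 0)

E = 457/144, F = 0, G = 625/64 at the point
E_p = 0, E_q = 0, F_p = 0, F_q = 0, G_p = 175/16, G_q = 0
EG - F^2 = 285625/9216;  g^inv = (9216/285625) * [[625/64, 0], [0, 457/144]]
first-kind symbols [ij,l] = (1/2)(d_i g_jl + d_j g_il - d_l g_ij): [pp,p] = E_p/2 = 0, [pp,q] = F_p - E_q/2 = 0, [pq,p] = E_q/2 = 0, [pq,q] = G_p/2 = 175/32, [qq,p] = F_q - G_p/2 = -175/32, [qq,q] = G_q/2 = 0
Gamma^p_ij = (G*[ij,p] - F*[ij,q])/(EG - F^2), Gamma^q_ij = (E*[ij,q] - F*[ij,p])/(EG - F^2)
Gamma_ppp = 0, Gamma_ppq = 0, Gamma_pqq = -1575/914, Gamma_qpp = 0, Gamma_qpq = 14/25, Gamma_qqq = 0
d^2p/dtau^2 = -(Gamma_ppp*(-2)^2 + 2*Gamma_ppq*(-2)*(0) + Gamma_pqq*(0)^2) = 0
d^2q/dtau^2 = -(Gamma_qpp*(-2)^2 + 2*Gamma_qpq*(-2)*(0) + Gamma_qqq*(0)^2) = 0


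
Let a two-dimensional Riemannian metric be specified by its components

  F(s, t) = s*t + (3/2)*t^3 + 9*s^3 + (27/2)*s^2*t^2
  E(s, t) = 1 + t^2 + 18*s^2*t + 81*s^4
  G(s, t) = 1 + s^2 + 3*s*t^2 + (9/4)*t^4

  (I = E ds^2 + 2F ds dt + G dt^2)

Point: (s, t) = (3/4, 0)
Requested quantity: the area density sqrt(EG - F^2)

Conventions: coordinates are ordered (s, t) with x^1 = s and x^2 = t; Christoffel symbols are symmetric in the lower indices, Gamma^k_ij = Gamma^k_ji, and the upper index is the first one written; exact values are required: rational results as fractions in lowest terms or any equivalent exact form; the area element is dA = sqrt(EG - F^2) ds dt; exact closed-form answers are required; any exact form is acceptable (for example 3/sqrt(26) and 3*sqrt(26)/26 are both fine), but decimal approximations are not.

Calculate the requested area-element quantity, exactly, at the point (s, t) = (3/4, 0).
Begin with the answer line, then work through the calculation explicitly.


Answer: sqrt(EG - F^2) = sqrt(6961)/16

E = 6817/256, F = 243/64, G = 25/16; EG - F^2 = 6961/256


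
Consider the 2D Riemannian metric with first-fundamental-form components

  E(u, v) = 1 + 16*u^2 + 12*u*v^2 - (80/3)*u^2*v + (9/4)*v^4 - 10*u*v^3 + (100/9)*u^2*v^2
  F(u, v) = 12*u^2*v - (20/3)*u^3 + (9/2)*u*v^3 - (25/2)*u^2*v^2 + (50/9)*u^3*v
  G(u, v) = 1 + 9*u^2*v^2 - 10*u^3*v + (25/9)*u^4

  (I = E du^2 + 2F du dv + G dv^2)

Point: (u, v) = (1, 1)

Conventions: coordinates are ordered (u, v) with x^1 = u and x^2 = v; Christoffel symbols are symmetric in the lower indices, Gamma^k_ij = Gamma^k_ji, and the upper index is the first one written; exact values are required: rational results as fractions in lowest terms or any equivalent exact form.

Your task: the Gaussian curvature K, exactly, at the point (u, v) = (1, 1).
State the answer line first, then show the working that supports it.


Answer: K = 2448/72361

E = 205/36, F = 26/9, G = 25/9, EG - F^2 = 269/36 at the point
E_u = 26/9, E_v = -13/9, F_u = 1/6, F_v = 109/18, G_u = -8/9, G_v = 8
E_vv = 119/9, F_uv = 25/6, G_uu = -26/3
Brioschi: K = (det M1 - det M2) / (EG - F^2)^2 with the standard first/second-derivative matrices M1, M2.
M1 = [[-E_vv/2 + F_uv - G_uu/2, E_u/2, F_u - E_v/2], [F_v - G_u/2, E, F], [G_v/2, F, G]] = [[17/9, 13/9, 8/9], [13/2, 205/36, 26/9], [4, 26/9, 25/9]]; det M1 = 379/324
M2 = [[0, E_v/2, G_u/2], [E_v/2, E, F], [G_u/2, F, G]] = [[0, -13/18, -4/9], [-13/18, 205/36, 26/9], [-4/9, 26/9, 25/9]]; det M2 = -233/324
det M1 - det M2 = 17/9; K = 17/9 / (269/36)^2 = 2448/72361


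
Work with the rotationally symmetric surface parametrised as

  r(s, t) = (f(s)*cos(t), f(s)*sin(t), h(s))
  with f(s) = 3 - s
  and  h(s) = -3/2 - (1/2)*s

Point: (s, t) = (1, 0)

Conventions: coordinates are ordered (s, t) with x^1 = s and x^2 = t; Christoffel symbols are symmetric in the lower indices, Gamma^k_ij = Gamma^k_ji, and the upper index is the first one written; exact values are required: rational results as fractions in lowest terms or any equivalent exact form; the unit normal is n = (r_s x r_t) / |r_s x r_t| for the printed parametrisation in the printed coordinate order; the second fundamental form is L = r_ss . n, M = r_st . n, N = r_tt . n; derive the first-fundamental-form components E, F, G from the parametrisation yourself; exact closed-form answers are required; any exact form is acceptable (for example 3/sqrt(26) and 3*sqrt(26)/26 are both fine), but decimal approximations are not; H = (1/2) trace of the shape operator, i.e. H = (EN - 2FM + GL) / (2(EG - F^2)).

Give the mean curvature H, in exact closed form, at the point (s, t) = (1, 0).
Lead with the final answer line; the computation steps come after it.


Answer: H = -sqrt(5)/20

f = 2, f' = -1, f'' = 0, h' = -1/2, h'' = 0
E = 5/4, F = 0, G = 4; answer radicand W^2 = 5/4
unnormalised second-form numerators: l = 0, m = 0, n = -1; L = l/sqrt(5/4), and similarly M = m/sqrt(W^2), N = n/sqrt(W^2)
H = (E*n - 2*F*m + G*l) / (2*(EG - F^2)*sqrt(W^2)); E*n - 2*F*m + G*l = -5/4, EG - F^2 = 5, so H = (-1/8)/sqrt(5/4)


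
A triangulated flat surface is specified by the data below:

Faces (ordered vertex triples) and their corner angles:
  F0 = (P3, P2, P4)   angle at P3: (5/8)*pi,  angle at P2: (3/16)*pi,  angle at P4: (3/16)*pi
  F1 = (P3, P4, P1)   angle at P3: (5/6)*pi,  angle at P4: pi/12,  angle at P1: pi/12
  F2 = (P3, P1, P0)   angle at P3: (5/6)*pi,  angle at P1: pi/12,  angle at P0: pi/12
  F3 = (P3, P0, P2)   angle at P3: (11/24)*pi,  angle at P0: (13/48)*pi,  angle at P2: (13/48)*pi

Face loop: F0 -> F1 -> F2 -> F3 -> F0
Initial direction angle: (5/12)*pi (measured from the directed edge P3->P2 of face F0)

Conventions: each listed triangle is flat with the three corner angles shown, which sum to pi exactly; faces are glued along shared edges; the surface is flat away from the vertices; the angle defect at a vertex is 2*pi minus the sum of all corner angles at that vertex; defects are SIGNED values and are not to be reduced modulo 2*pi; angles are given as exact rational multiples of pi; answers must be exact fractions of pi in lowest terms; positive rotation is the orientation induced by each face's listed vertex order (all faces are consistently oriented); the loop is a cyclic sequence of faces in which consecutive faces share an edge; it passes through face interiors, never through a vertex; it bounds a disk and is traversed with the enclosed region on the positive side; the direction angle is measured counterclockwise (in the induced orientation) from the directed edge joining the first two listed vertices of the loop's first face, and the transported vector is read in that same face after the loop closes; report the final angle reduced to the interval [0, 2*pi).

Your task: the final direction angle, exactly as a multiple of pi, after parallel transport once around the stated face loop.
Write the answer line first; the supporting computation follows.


Answer: final direction angle = (5/3)*pi

enclosed vertex P3: corner angles sum to (11/4)*pi, defect = 2*pi - (11/4)*pi = (-3/4)*pi
holonomy = initial angle + sum of enclosed defects (mod 2*pi), positive in the induced orientation
final angle = (5/12)*pi - (3/4)*pi = (5/3)*pi (mod 2*pi)


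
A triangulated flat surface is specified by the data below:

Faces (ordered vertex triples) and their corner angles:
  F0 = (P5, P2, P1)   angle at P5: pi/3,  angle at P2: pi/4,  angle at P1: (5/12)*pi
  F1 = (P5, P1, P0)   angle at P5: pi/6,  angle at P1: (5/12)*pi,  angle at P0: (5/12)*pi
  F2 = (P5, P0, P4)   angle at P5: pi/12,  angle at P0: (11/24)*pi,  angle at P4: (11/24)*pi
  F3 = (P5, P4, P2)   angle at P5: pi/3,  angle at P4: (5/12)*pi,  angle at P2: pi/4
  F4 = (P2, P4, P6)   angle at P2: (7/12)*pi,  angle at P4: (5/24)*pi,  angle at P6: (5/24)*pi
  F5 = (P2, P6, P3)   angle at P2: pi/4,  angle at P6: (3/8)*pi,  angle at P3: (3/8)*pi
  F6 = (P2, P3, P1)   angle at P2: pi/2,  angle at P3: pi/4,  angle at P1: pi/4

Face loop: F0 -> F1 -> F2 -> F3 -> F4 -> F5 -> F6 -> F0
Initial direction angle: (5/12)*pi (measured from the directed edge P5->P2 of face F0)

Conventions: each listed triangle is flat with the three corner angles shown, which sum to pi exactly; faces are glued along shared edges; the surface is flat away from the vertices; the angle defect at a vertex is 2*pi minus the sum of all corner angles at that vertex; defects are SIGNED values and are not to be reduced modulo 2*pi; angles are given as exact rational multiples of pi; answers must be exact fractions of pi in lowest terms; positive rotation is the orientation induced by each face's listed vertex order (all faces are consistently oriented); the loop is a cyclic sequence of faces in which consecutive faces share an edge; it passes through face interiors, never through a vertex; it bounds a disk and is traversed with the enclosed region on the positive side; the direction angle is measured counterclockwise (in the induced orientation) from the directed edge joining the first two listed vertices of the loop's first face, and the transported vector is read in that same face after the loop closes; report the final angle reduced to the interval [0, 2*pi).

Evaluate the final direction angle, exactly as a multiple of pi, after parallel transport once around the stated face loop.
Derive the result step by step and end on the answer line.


enclosed vertex P2: corner angles sum to (11/6)*pi, defect = 2*pi - (11/6)*pi = pi/6
enclosed vertex P5: corner angles sum to (11/12)*pi, defect = 2*pi - (11/12)*pi = (13/12)*pi
summing the enclosed defects onto the initial angle, mod 2*pi in the induced orientation:
final angle = (5/12)*pi + (5/4)*pi = (5/3)*pi (mod 2*pi)

Answer: final direction angle = (5/3)*pi


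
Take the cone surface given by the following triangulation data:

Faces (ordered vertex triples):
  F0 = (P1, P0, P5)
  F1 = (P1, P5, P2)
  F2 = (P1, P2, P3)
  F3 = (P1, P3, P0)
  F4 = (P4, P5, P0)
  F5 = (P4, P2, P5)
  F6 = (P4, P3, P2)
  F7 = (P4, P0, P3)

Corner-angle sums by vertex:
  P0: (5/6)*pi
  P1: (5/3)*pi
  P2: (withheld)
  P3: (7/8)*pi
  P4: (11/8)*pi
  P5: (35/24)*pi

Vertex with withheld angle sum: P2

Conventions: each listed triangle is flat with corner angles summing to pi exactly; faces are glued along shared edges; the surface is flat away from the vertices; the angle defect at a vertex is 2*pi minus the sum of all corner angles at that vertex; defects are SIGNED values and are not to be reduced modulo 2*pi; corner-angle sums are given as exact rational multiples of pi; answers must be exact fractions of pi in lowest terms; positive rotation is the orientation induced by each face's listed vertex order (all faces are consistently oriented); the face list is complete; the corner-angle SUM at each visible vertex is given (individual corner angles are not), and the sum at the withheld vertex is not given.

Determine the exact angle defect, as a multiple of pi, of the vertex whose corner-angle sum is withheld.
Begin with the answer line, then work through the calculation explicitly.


Answer: defect(P2) = (5/24)*pi

V = 6, E = 12, F = 8; chi = V - E + F = 2
Gauss-Bonnet: total defect = 2*pi*chi = 4*pi; visible defects sum to (91/24)*pi


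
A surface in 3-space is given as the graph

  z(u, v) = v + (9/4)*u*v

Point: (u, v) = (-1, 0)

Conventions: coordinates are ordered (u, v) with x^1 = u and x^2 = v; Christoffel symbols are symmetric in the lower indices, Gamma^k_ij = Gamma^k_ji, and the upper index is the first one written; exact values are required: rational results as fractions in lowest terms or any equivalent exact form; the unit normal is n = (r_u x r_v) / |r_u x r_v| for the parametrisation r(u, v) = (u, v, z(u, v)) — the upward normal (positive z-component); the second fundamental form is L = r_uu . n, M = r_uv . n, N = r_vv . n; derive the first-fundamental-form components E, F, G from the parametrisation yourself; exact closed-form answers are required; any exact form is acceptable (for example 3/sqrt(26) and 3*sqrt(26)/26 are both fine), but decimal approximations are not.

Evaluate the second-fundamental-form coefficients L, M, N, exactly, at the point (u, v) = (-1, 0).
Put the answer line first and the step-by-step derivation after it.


Answer: L = 0, M = 9*sqrt(41)/41, N = 0

z_u = 0, z_v = -5/4, z_uu = 0, z_uv = 9/4, z_vv = 0
E = 1, F = 0, G = 41/16; answer radicand W^2 = 41/16
unnormalised second-form numerators: l = 0, m = 9/4, n = 0; L = l/sqrt(41/16), and similarly M = m/sqrt(W^2), N = n/sqrt(W^2)


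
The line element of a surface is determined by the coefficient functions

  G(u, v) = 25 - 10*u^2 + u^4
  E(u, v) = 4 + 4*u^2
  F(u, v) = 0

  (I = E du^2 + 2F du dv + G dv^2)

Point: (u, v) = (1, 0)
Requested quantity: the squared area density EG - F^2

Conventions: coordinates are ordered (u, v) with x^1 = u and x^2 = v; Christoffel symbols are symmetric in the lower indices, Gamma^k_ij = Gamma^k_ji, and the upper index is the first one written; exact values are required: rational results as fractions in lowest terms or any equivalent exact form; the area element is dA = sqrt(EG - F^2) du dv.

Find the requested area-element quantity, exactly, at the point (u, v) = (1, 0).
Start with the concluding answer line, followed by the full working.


Answer: EG - F^2 = 128

E = 8, F = 0, G = 16; EG - F^2 = 128


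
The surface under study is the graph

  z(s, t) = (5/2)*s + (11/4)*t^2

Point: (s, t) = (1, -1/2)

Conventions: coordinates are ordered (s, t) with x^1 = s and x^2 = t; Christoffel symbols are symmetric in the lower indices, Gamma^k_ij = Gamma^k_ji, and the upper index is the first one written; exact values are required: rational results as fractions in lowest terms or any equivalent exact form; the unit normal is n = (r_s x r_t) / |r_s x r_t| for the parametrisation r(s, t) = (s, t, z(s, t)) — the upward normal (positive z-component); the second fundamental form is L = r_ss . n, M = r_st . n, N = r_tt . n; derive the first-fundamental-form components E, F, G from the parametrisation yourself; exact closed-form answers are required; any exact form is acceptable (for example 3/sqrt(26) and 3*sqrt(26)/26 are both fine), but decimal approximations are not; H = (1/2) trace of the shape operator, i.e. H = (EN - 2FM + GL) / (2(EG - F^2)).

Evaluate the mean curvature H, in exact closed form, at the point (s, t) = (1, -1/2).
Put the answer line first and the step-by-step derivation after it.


Answer: H = 1276*sqrt(237)/56169

z_s = 5/2, z_t = -11/4, z_ss = 0, z_st = 0, z_tt = 11/2
E = 29/4, F = -55/8, G = 137/16; answer radicand W^2 = 237/16
unnormalised second-form numerators: l = 0, m = 0, n = 11/2; L = l/sqrt(237/16), and similarly M = m/sqrt(W^2), N = n/sqrt(W^2)
H = (E*n - 2*F*m + G*l) / (2*(EG - F^2)*sqrt(W^2)); E*n - 2*F*m + G*l = 319/8, EG - F^2 = 237/16, so H = (319/237)/sqrt(237/16)


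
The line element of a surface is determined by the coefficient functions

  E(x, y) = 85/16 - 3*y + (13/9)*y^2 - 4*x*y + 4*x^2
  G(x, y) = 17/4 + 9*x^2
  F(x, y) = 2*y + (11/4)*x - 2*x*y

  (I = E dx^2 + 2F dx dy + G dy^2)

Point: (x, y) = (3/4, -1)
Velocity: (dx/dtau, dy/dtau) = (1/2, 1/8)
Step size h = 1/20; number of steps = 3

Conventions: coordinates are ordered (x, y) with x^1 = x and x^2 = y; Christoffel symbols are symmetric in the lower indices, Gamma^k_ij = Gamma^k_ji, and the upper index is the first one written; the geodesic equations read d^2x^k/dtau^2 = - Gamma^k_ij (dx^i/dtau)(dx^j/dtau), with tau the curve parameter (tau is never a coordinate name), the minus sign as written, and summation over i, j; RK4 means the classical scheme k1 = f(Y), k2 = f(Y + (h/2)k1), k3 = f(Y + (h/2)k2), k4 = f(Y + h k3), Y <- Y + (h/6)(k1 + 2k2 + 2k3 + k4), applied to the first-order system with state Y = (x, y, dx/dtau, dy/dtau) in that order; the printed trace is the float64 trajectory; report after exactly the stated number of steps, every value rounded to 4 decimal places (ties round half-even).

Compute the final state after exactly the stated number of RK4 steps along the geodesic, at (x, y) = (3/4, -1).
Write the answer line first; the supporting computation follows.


Answer: x = 0.8249, y = -0.9848, dx/dtau = 0.4978, dy/dtau = 0.0793

f(Y) = (dx/dtau, dy/dtau, -Gamma^x_ij Y'^i Y'^j, -Gamma^y_ij Y'^i Y'^j) with the Gammas evaluated at the stage position; h = 0.050000; intermediate values shown to 6 dp
step 0: x = 0.7500, y = -1.0000, dx/dtau = 0.5000, dy/dtau = 0.1250
step 1:
  k1: at (x, y) = (0.750000, -1.000000), (dx/dtau, dy/dtau) = (0.500000, 0.125000); Gamma_xxx = 0.234477, Gamma_xxy = -0.378235, Gamma_xyy = -0.423879, Gamma_yxx = 0.947981, Gamma_yxy = 0.788294, Gamma_yyy = 0.071121; k1 = (0.500000, 0.125000, -0.004717, -0.336643)
  k2: at (x, y) = (0.762500, -0.996875), (dx/dtau, dy/dtau) = (0.499882, 0.116584); Gamma_xxx = 0.233854, Gamma_xxy = -0.380376, Gamma_xyy = -0.430809, Gamma_yxx = 0.931074, Gamma_yxy = 0.788807, Gamma_yyy = 0.073751; k2 = (0.499882, 0.116584, -0.008245, -0.325602)
  k3: at (x, y) = (0.762497, -0.997085), (dx/dtau, dy/dtau) = (0.499794, 0.116860); Gamma_xxx = 0.233851, Gamma_xxy = -0.380342, Gamma_xyy = -0.430752, Gamma_yxx = 0.931157, Gamma_yxy = 0.788797, Gamma_yyy = 0.073737; k3 = (0.499794, 0.116860, -0.008104, -0.325745)
  k4: at (x, y) = (0.774990, -0.994157), (dx/dtau, dy/dtau) = (0.499595, 0.108713); Gamma_xxx = 0.233326, Gamma_xxy = -0.382368, Gamma_xyy = -0.437524, Gamma_yxx = 0.914653, Gamma_yxy = 0.789060, Gamma_yyy = 0.076300; k4 = (0.499595, 0.108713, -0.011531, -0.314906)
  Y <- Y + (h/6)(k1 + 2k2 + 2k3 + k4): x = 0.7750, y = -0.9942, dx/dtau = 0.4996, dy/dtau = 0.1087
step 2:
  k1: at (x, y) = (0.774991, -0.994162), (dx/dtau, dy/dtau) = (0.499592, 0.108715); Gamma_xxx = 0.233325, Gamma_xxy = -0.382368, Gamma_xyy = -0.437523, Gamma_yxx = 0.914653, Gamma_yxy = 0.789059, Gamma_yyy = 0.076300; k1 = (0.499592, 0.108715, -0.011530, -0.314904)
  k2: at (x, y) = (0.787481, -0.991444), (dx/dtau, dy/dtau) = (0.499304, 0.100842); Gamma_xxx = 0.232891, Gamma_xxy = -0.384277, Gamma_xyy = -0.444132, Gamma_yxx = 0.898546, Gamma_yxy = 0.789082, Gamma_yyy = 0.078795; k2 = (0.499304, 0.100842, -0.014847, -0.304275)
  k3: at (x, y) = (0.787474, -0.991641), (dx/dtau, dy/dtau) = (0.499221, 0.101108); Gamma_xxx = 0.232887, Gamma_xxy = -0.384245, Gamma_xyy = -0.444075, Gamma_yxx = 0.898627, Gamma_yxy = 0.789073, Gamma_yyy = 0.078780; k3 = (0.499221, 0.101108, -0.014711, -0.304420)
  k4: at (x, y) = (0.799952, -0.989106), (dx/dtau, dy/dtau) = (0.498857, 0.093494); Gamma_xxx = 0.232535, Gamma_xxy = -0.386042, Gamma_xyy = -0.450522, Gamma_yxx = 0.882908, Gamma_yxy = 0.788869, Gamma_yyy = 0.081205; k4 = (0.498857, 0.093494, -0.017920, -0.294014)
  Y <- Y + (h/6)(k1 + 2k2 + 2k3 + k4): x = 0.8000, y = -0.9891, dx/dtau = 0.4989, dy/dtau = 0.0935
step 3:
  k1: at (x, y) = (0.799954, -0.989111), (dx/dtau, dy/dtau) = (0.498854, 0.093495); Gamma_xxx = 0.232535, Gamma_xxy = -0.386041, Gamma_xyy = -0.450522, Gamma_yxx = 0.882908, Gamma_yxy = 0.788869, Gamma_yyy = 0.081205; k1 = (0.498854, 0.093495, -0.017919, -0.294013)
  k2: at (x, y) = (0.812425, -0.986773), (dx/dtau, dy/dtau) = (0.498406, 0.086145); Gamma_xxx = 0.232260, Gamma_xxy = -0.387722, Gamma_xyy = -0.456805, Gamma_yxx = 0.867570, Gamma_yxy = 0.788448, Gamma_yyy = 0.083557; k2 = (0.498406, 0.086145, -0.021012, -0.283836)
  k3: at (x, y) = (0.812414, -0.986957), (dx/dtau, dy/dtau) = (0.498329, 0.086400); Gamma_xxx = 0.232255, Gamma_xxy = -0.387692, Gamma_xyy = -0.456749, Gamma_yxx = 0.867648, Gamma_yxy = 0.788441, Gamma_yyy = 0.083543; k3 = (0.498329, 0.086400, -0.020882, -0.283981)
  k4: at (x, y) = (0.824870, -0.984791), (dx/dtau, dy/dtau) = (0.497810, 0.079296); Gamma_xxx = 0.232051, Gamma_xxy = -0.389263, Gamma_xyy = -0.462869, Gamma_yxx = 0.852681, Gamma_yxy = 0.787816, Gamma_yyy = 0.085824; k4 = (0.497810, 0.079296, -0.023863, -0.274044)
  Y <- Y + (h/6)(k1 + 2k2 + 2k3 + k4): x = 0.8249, y = -0.9848, dx/dtau = 0.4978, dy/dtau = 0.0793


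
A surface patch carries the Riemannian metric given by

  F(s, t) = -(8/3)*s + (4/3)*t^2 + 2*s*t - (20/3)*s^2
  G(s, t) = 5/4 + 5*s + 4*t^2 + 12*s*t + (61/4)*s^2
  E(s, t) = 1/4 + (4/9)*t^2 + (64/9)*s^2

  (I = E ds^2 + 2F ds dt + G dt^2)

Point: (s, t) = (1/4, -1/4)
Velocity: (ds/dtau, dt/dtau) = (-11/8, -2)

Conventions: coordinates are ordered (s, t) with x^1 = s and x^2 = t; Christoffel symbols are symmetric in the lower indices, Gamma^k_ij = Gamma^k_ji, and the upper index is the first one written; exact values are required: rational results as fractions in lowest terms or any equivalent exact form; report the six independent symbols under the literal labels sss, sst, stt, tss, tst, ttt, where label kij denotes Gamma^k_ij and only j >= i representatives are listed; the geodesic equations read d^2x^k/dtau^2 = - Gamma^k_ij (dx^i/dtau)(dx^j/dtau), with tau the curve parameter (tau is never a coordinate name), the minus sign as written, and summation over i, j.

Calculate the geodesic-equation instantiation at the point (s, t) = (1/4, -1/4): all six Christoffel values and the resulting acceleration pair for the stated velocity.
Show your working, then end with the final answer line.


E = 13/18, F = -9/8, G = 189/64 at the point
E_s = 32/9, E_t = -2/9, F_s = -13/2, F_t = -1/6, G_s = 77/8, G_t = 1
EG - F^2 = 111/128;  g^inv = (128/111) * [[189/64, 9/8], [9/8, 13/18]]
first-kind symbols [ij,l] = (1/2)(d_i g_jl + d_j g_il - d_l g_ij): [ss,s] = E_s/2 = 16/9, [ss,t] = F_s - E_t/2 = -115/18, [st,s] = E_t/2 = -1/9, [st,t] = G_s/2 = 77/16, [tt,s] = F_t - G_s/2 = -239/48, [tt,t] = G_t/2 = 1/2
Gamma^s_ij = (G*[ij,s] - F*[ij,t])/(EG - F^2), Gamma^t_ij = (E*[ij,t] - F*[ij,s])/(EG - F^2)
Gamma_sss = -248/111, Gamma_sst = 217/37, Gamma_stt = -4827/296, Gamma_tss = -27104/8991, Gamma_tst = 3860/999, Gamma_ttt = -6037/999
d^2s/dtau^2 = -(Gamma_sss*(-11/8)^2 + 2*Gamma_sst*(-11/8)*(-2) + Gamma_stt*(-2)^2) = 33031/888
d^2t/dtau^2 = -(Gamma_tss*(-11/8)^2 + 2*Gamma_tst*(-11/8)*(-2) + Gamma_ttt*(-2)^2) = 155011/17982

Answer: Gamma_sss = -248/111, Gamma_sst = 217/37, Gamma_stt = -4827/296, Gamma_tss = -27104/8991, Gamma_tst = 3860/999, Gamma_ttt = -6037/999; accelerations (d^2s/dtau^2, d^2t/dtau^2) = (33031/888, 155011/17982)


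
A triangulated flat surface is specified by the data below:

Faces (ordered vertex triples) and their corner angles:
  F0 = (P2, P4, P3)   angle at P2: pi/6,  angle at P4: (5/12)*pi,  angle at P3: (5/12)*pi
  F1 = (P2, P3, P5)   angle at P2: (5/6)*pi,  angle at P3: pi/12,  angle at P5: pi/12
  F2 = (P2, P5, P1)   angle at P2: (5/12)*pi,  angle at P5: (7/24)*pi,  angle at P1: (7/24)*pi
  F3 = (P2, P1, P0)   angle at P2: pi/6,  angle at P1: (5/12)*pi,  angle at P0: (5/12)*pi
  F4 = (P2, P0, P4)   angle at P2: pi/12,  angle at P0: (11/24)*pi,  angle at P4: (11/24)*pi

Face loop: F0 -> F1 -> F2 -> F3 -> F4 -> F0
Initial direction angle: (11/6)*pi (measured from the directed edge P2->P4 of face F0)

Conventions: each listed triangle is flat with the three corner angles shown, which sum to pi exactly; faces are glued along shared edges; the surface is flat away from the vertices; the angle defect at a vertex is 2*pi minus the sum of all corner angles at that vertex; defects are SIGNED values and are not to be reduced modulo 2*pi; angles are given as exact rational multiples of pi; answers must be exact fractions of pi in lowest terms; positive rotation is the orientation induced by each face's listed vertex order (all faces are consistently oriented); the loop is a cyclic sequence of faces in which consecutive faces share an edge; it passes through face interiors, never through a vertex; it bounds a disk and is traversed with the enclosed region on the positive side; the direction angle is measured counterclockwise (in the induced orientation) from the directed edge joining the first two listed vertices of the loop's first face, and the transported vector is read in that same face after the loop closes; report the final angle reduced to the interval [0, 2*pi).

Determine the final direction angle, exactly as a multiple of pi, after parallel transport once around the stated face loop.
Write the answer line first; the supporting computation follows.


Answer: final direction angle = pi/6

enclosed vertex P2: corner angles sum to (5/3)*pi, defect = 2*pi - (5/3)*pi = pi/3
final direction = starting direction + enclosed defect total, reduced mod 2*pi (induced orientation)
final angle = (11/6)*pi + pi/3 = pi/6 (mod 2*pi)


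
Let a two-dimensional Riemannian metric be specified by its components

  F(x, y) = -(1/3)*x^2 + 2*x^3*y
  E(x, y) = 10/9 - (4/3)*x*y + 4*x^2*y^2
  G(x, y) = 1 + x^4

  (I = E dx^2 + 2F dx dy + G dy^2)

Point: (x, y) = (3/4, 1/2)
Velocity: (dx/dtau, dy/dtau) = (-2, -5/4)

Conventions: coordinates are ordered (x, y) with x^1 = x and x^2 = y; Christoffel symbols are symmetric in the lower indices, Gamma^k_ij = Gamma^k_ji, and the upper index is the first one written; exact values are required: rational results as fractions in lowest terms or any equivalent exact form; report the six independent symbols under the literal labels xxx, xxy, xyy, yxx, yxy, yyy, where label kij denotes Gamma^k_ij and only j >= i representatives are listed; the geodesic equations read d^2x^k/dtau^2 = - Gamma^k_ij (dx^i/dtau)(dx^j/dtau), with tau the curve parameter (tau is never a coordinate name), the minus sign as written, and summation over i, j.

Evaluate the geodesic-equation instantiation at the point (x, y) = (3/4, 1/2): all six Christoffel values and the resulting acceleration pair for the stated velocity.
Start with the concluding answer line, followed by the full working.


Answer: Gamma_xxx = 960/3433, Gamma_xxy = 1440/3433, Gamma_xyy = 0, Gamma_yxx = 1296/3433, Gamma_yxy = 1944/3433, Gamma_yyy = 0; accelerations (d^2x/dtau^2, d^2y/dtau^2) = (-11040/3433, -14904/3433)

E = 169/144, F = 15/64, G = 337/256 at the point
E_x = 5/6, E_y = 5/4, F_x = 19/16, F_y = 27/32, G_x = 27/16, G_y = 0
EG - F^2 = 3433/2304;  g^inv = (2304/3433) * [[337/256, -15/64], [-15/64, 169/144]]
first-kind symbols [ij,l] = (1/2)(d_i g_jl + d_j g_il - d_l g_ij): [xx,x] = E_x/2 = 5/12, [xx,y] = F_x - E_y/2 = 9/16, [xy,x] = E_y/2 = 5/8, [xy,y] = G_x/2 = 27/32, [yy,x] = F_y - G_x/2 = 0, [yy,y] = G_y/2 = 0
Gamma^x_ij = (G*[ij,x] - F*[ij,y])/(EG - F^2), Gamma^y_ij = (E*[ij,y] - F*[ij,x])/(EG - F^2)
Gamma_xxx = 960/3433, Gamma_xxy = 1440/3433, Gamma_xyy = 0, Gamma_yxx = 1296/3433, Gamma_yxy = 1944/3433, Gamma_yyy = 0
d^2x/dtau^2 = -(Gamma_xxx*(-2)^2 + 2*Gamma_xxy*(-2)*(-5/4) + Gamma_xyy*(-5/4)^2) = -11040/3433
d^2y/dtau^2 = -(Gamma_yxx*(-2)^2 + 2*Gamma_yxy*(-2)*(-5/4) + Gamma_yyy*(-5/4)^2) = -14904/3433


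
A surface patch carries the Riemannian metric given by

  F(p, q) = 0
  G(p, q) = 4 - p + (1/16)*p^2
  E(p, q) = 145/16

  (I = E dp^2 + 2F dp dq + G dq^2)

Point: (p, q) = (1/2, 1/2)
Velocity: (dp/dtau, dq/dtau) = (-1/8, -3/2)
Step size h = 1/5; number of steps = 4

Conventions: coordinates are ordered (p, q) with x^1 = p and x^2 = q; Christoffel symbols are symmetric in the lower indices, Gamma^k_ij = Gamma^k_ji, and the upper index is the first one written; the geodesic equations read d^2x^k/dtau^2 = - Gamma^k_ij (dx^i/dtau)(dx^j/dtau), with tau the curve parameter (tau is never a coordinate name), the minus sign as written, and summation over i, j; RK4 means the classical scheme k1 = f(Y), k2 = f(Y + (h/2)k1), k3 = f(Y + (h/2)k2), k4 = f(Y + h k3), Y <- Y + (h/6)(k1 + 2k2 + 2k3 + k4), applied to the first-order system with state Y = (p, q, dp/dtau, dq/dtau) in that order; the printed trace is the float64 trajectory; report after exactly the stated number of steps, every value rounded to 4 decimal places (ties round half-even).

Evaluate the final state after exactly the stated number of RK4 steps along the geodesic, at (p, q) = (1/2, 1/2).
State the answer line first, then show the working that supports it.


Answer: p = 0.3633, q = -0.6804, dp/dtau = -0.2158, dq/dtau = -1.4468

f(Y) = (dp/dtau, dq/dtau, -Gamma^p_ij Y'^i Y'^j, -Gamma^q_ij Y'^i Y'^j) with the Gammas evaluated at the stage position; h = 0.200000; intermediate values shown to 6 dp
step 0: p = 0.5000, q = 0.5000, dp/dtau = -0.1250, dq/dtau = -1.5000
step 1:
  k1: at (p, q) = (0.500000, 0.500000), (dp/dtau, dq/dtau) = (-0.125000, -1.500000); Gamma_ppp = 0.000000, Gamma_ppq = 0.000000, Gamma_pqq = 0.051724, Gamma_qpp = 0.000000, Gamma_qpq = -0.133333, Gamma_qqq = 0.000000; k1 = (-0.125000, -1.500000, -0.116379, 0.050000)
  k2: at (p, q) = (0.487500, 0.350000), (dp/dtau, dq/dtau) = (-0.136638, -1.495000); Gamma_ppp = 0.000000, Gamma_ppq = 0.000000, Gamma_pqq = 0.051810, Gamma_qpp = 0.000000, Gamma_qpq = -0.133111, Gamma_qqq = 0.000000; k2 = (-0.136638, -1.495000, -0.115797, 0.054382)
  k3: at (p, q) = (0.486336, 0.350500), (dp/dtau, dq/dtau) = (-0.136580, -1.494562); Gamma_ppp = 0.000000, Gamma_ppq = 0.000000, Gamma_pqq = 0.051818, Gamma_qpp = 0.000000, Gamma_qpq = -0.133091, Gamma_qqq = 0.000000; k3 = (-0.136580, -1.494562, -0.115747, 0.054335)
  k4: at (p, q) = (0.472684, 0.201088), (dp/dtau, dq/dtau) = (-0.148149, -1.489133); Gamma_ppp = 0.000000, Gamma_ppq = 0.000000, Gamma_pqq = 0.051913, Gamma_qpp = 0.000000, Gamma_qpq = -0.132849, Gamma_qqq = 0.000000; k4 = (-0.148149, -1.489133, -0.115117, 0.058617)
  Y <- Y + (h/6)(k1 + 2k2 + 2k3 + k4): p = 0.4727, q = 0.2011, dp/dtau = -0.1482, dq/dtau = -1.4891
step 2:
  k1: at (p, q) = (0.472681, 0.201058), (dp/dtau, dq/dtau) = (-0.148153, -1.489132); Gamma_ppp = 0.000000, Gamma_ppq = 0.000000, Gamma_pqq = 0.051913, Gamma_qpp = 0.000000, Gamma_qpq = -0.132849, Gamma_qqq = 0.000000; k1 = (-0.148153, -1.489132, -0.115117, 0.058618)
  k2: at (p, q) = (0.457865, 0.052145), (dp/dtau, dq/dtau) = (-0.159665, -1.483270); Gamma_ppp = 0.000000, Gamma_ppq = 0.000000, Gamma_pqq = 0.052015, Gamma_qpp = 0.000000, Gamma_qpq = -0.132588, Gamma_qqq = 0.000000; k2 = (-0.159665, -1.483270, -0.114437, 0.062801)
  k3: at (p, q) = (0.456714, 0.052731), (dp/dtau, dq/dtau) = (-0.159597, -1.482852); Gamma_ppp = 0.000000, Gamma_ppq = 0.000000, Gamma_pqq = 0.052023, Gamma_qpp = 0.000000, Gamma_qpq = -0.132568, Gamma_qqq = 0.000000; k3 = (-0.159597, -1.482852, -0.114390, 0.062747)
  k4: at (p, q) = (0.440761, -0.095512), (dp/dtau, dq/dtau) = (-0.171031, -1.476582); Gamma_ppp = 0.000000, Gamma_ppq = 0.000000, Gamma_pqq = 0.052133, Gamma_qpp = 0.000000, Gamma_qpq = -0.132288, Gamma_qqq = 0.000000; k4 = (-0.171031, -1.476582, -0.113665, 0.066817)
  Y <- Y + (h/6)(k1 + 2k2 + 2k3 + k4): p = 0.4408, q = -0.0955, dp/dtau = -0.1710, dq/dtau = -1.4766
step 3:
  k1: at (p, q) = (0.440757, -0.095540), (dp/dtau, dq/dtau) = (-0.171034, -1.476581); Gamma_ppp = 0.000000, Gamma_ppq = 0.000000, Gamma_pqq = 0.052133, Gamma_qpp = 0.000000, Gamma_qpq = -0.132288, Gamma_qqq = 0.000000; k1 = (-0.171034, -1.476581, -0.113664, 0.066818)
  k2: at (p, q) = (0.423654, -0.243199), (dp/dtau, dq/dtau) = (-0.182400, -1.469899); Gamma_ppp = 0.000000, Gamma_ppq = 0.000000, Gamma_pqq = 0.052251, Gamma_qpp = 0.000000, Gamma_qpq = -0.131990, Gamma_qqq = 0.000000; k2 = (-0.182400, -1.469899, -0.112893, 0.070776)
  k3: at (p, q) = (0.422517, -0.242530), (dp/dtau, dq/dtau) = (-0.182323, -1.469503); Gamma_ppp = 0.000000, Gamma_ppq = 0.000000, Gamma_pqq = 0.052259, Gamma_qpp = 0.000000, Gamma_qpq = -0.131970, Gamma_qqq = 0.000000; k3 = (-0.182323, -1.469503, -0.112849, 0.070716)
  k4: at (p, q) = (0.404292, -0.389441), (dp/dtau, dq/dtau) = (-0.193604, -1.462437); Gamma_ppp = 0.000000, Gamma_ppq = 0.000000, Gamma_pqq = 0.052384, Gamma_qpp = 0.000000, Gamma_qpq = -0.131653, Gamma_qqq = 0.000000; k4 = (-0.193604, -1.462437, -0.112035, 0.074551)
  Y <- Y + (h/6)(k1 + 2k2 + 2k3 + k4): p = 0.4043, q = -0.3895, dp/dtau = -0.1936, dq/dtau = -1.4624
step 4:
  k1: at (p, q) = (0.404287, -0.389468), (dp/dtau, dq/dtau) = (-0.193607, -1.462436); Gamma_ppp = 0.000000, Gamma_ppq = 0.000000, Gamma_pqq = 0.052384, Gamma_qpp = 0.000000, Gamma_qpq = -0.131653, Gamma_qqq = 0.000000; k1 = (-0.193607, -1.462436, -0.112035, 0.074552)
  k2: at (p, q) = (0.384927, -0.535711), (dp/dtau, dq/dtau) = (-0.204810, -1.454980); Gamma_ppp = 0.000000, Gamma_ppq = 0.000000, Gamma_pqq = 0.052518, Gamma_qpp = 0.000000, Gamma_qpq = -0.131319, Gamma_qqq = 0.000000; k2 = (-0.204810, -1.454980, -0.111178, 0.078265)
  k3: at (p, q) = (0.383806, -0.534966), (dp/dtau, dq/dtau) = (-0.204725, -1.454609); Gamma_ppp = 0.000000, Gamma_ppq = 0.000000, Gamma_pqq = 0.052525, Gamma_qpp = 0.000000, Gamma_qpq = -0.131299, Gamma_qqq = 0.000000; k3 = (-0.204725, -1.454609, -0.111138, 0.078200)
  k4: at (p, q) = (0.363343, -0.680390), (dp/dtau, dq/dtau) = (-0.215834, -1.446796); Gamma_ppp = 0.000000, Gamma_ppq = 0.000000, Gamma_pqq = 0.052667, Gamma_qpp = 0.000000, Gamma_qpq = -0.130947, Gamma_qqq = 0.000000; k4 = (-0.215834, -1.446796, -0.110243, 0.081781)
  Y <- Y + (h/6)(k1 + 2k2 + 2k3 + k4): p = 0.3633, q = -0.6804, dp/dtau = -0.2158, dq/dtau = -1.4468


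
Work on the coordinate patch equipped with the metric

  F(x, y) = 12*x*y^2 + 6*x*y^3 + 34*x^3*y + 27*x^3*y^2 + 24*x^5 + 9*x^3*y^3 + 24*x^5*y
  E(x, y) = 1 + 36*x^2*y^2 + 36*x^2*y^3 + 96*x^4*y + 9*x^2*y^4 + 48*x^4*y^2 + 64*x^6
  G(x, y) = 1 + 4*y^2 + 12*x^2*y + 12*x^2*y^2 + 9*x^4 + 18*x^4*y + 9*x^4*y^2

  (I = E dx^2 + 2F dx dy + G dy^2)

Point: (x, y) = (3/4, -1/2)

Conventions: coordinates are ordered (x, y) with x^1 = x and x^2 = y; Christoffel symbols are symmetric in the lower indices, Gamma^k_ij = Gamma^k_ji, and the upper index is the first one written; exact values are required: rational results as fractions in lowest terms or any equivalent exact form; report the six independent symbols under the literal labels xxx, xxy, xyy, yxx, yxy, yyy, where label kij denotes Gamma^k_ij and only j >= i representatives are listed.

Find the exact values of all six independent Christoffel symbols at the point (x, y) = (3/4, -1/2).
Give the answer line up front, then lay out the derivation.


Answer: Gamma_xxx = 3888/793, Gamma_xxy = 3888/3965, Gamma_xyy = 6372/3965, Gamma_yxx = -360/793, Gamma_yxy = -72/793, Gamma_yyy = -118/793

E = 985/256, F = -135/512, G = 1049/1024 at the point
E_x = 1215/32, E_y = 243/32, F_x = 261/128, F_y = 1503/256, G_x = -45/64, G_y = -295/256
EG - F^2 = 3965/1024;  g^inv = (1024/3965) * [[1049/1024, 135/512], [135/512, 985/256]]
first-kind symbols [ij,l] = (1/2)(d_i g_jl + d_j g_il - d_l g_ij): [xx,x] = E_x/2 = 1215/64, [xx,y] = F_x - E_y/2 = -225/128, [xy,x] = E_y/2 = 243/64, [xy,y] = G_x/2 = -45/128, [yy,x] = F_y - G_x/2 = 1593/256, [yy,y] = G_y/2 = -295/512
Gamma^x_ij = (G*[ij,x] - F*[ij,y])/(EG - F^2), Gamma^y_ij = (E*[ij,y] - F*[ij,x])/(EG - F^2)


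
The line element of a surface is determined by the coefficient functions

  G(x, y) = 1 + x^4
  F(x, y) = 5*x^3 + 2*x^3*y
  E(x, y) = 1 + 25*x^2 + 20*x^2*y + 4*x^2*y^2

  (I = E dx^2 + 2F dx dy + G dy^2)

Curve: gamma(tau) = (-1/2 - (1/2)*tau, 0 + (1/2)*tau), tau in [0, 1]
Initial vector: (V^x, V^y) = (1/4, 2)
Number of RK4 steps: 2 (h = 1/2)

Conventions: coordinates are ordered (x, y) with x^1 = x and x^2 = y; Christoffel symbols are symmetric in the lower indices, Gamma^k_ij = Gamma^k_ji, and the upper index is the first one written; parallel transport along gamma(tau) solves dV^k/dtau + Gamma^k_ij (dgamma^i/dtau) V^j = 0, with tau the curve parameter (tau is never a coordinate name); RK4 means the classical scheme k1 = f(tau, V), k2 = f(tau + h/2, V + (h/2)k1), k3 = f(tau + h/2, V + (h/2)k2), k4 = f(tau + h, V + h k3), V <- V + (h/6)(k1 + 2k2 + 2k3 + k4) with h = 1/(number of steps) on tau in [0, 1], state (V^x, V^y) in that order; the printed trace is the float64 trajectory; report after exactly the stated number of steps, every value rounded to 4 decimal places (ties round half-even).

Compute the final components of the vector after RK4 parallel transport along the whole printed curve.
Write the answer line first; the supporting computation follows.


Answer: V^x = 0.3478, V^y = 1.9867

gamma'(tau) = (-1/2, 1/2); f(tau, V)^k = -Gamma^k_ij(gamma(tau)) gamma'^i(tau) V^j; h = 1/2; intermediate values shown to 6 dp
curve data and Christoffel symbols at the stage parameters:
  tau = 0.000000: gamma = (-0.500000, 0.000000), gamma' = (-0.500000, 0.500000); Gamma_xxx = -1.709402, Gamma_xxy = 0.341880, Gamma_xyy = 0.000000, Gamma_yxx = 0.170940, Gamma_yxy = -0.034188, Gamma_yyy = 0.000000
  tau = 0.250000: gamma = (-0.625000, 0.125000), gamma' = (-0.500000, 0.500000); Gamma_xxx = -1.445280, Gamma_xxy = 0.344114, Gamma_xyy = 0.000000, Gamma_yxx = 0.172057, Gamma_yxy = -0.040966, Gamma_yyy = 0.000000
  tau = 0.500000: gamma = (-0.750000, 0.250000), gamma' = (-0.500000, 0.500000); Gamma_xxx = -1.237588, Gamma_xxy = 0.337524, Gamma_xyy = 0.000000, Gamma_yxx = 0.168762, Gamma_yxy = -0.046026, Gamma_yyy = 0.000000
  tau = 0.750000: gamma = (-0.875000, 0.375000), gamma' = (-0.500000, 0.500000); Gamma_xxx = -1.075467, Gamma_xxy = 0.327316, Gamma_xyy = 0.000000, Gamma_yxx = 0.163658, Gamma_yxy = -0.049809, Gamma_yyy = 0.000000
  tau = 1.000000: gamma = (-1.000000, 0.500000), gamma' = (-0.500000, 0.500000); Gamma_xxx = -0.947368, Gamma_xxy = 0.315789, Gamma_xyy = 0.000000, Gamma_yxx = 0.157895, Gamma_yxy = -0.052632, Gamma_yyy = 0.000000
step 0: V^x = 0.2500, V^y = 2.0000
step 1: k1 = (0.085470, -0.008547), k2 = (0.100955, -0.012018), k3 = (0.097342, -0.011588), k4 = (0.101326, -0.013817); V <- V + (h/6)(k1 + 2k2 + 2k3 + k4): V^x = 0.2986, V^y = 1.9942
step 2: k1 = (0.101369, -0.013823), k2 = (0.098580, -0.015001), k3 = (0.099021, -0.015068), k4 = (0.093815, -0.015636); V <- V + (h/6)(k1 + 2k2 + 2k3 + k4): V^x = 0.3478, V^y = 1.9867
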